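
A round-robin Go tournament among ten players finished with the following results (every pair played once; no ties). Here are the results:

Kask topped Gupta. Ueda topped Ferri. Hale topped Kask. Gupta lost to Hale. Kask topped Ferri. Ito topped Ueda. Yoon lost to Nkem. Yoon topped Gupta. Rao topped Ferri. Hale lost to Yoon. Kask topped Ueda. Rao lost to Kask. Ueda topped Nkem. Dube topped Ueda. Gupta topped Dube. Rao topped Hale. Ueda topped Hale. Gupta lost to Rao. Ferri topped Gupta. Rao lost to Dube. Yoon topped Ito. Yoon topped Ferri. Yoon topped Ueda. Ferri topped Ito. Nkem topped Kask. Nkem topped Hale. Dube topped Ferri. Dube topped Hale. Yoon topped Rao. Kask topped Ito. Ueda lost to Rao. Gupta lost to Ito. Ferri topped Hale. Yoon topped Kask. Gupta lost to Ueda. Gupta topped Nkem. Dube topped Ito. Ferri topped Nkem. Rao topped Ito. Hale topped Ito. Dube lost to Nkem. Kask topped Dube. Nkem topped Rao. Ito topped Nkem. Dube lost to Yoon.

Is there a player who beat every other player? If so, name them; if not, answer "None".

Highest win total is Yoon with 8 (out of 9 possible).
Yoon lost to Nkem, so no player went undefeated.

None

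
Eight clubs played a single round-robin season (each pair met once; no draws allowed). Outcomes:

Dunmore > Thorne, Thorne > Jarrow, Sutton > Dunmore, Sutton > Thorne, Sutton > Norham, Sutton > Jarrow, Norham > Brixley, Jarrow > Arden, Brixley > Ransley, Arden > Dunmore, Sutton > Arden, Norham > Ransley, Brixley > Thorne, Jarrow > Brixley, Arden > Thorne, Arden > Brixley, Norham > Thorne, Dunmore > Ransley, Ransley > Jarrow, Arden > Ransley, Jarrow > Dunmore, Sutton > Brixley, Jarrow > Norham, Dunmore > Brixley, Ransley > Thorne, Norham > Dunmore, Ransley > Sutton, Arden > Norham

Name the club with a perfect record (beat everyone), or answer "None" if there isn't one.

Highest win total is Sutton with 6 (out of 7 possible).
Sutton lost to Ransley, so no club went undefeated.

None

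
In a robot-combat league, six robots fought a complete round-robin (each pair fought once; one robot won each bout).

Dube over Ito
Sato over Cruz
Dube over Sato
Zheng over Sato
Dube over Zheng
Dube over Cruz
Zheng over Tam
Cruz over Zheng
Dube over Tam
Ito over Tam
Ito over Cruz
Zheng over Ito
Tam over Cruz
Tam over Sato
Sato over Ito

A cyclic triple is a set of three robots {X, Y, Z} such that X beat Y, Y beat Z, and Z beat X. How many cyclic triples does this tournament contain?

Win totals: Zheng 3, Tam 2, Dube 5, Sato 2, Ito 2, Cruz 1.
A robot with w wins dominates both others in C(w,2) triples; summing gives 3 + 1 + 10 + 1 + 1 + 0 = 16 transitive triples.
Total triples C(6,3) = 20, so cyclic triples = 20 − 16 = 4.

4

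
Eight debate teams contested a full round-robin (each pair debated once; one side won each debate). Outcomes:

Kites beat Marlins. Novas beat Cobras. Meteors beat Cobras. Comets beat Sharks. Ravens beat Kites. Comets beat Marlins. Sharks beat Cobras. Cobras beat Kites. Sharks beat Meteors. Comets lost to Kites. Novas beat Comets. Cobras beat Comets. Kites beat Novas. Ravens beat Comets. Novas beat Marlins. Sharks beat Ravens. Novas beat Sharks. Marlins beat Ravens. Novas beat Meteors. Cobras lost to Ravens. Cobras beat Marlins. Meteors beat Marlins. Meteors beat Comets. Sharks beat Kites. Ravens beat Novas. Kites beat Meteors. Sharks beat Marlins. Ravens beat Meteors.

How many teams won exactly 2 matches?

1

Win totals: Ravens 5, Cobras 3, Novas 5, Kites 4, Marlins 1, Meteors 3, Comets 2, Sharks 5.
Exactly 2: Comets — 1 team.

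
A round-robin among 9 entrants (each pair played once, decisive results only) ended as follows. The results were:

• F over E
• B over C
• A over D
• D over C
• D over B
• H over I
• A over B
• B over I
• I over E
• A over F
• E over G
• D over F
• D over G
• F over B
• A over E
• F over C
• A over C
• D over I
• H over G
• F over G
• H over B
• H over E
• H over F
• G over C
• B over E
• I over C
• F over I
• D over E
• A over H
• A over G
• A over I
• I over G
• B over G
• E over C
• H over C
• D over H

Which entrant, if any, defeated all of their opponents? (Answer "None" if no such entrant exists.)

A

A has 8 wins out of 8 opponents — a perfect record.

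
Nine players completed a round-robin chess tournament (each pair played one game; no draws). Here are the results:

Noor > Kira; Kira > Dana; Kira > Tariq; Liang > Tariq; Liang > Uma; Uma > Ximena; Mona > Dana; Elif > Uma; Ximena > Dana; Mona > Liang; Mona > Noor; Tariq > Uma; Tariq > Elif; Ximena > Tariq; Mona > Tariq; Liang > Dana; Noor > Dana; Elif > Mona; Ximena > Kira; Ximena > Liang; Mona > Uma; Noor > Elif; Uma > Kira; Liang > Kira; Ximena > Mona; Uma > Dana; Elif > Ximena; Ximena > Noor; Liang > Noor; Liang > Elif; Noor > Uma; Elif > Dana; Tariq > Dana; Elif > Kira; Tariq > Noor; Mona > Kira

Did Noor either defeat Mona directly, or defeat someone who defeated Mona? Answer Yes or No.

Noor did not beat Mona directly.
Noor beat Elif, Kira, Dana, Uma. Of those, Elif beat Mona.

Yes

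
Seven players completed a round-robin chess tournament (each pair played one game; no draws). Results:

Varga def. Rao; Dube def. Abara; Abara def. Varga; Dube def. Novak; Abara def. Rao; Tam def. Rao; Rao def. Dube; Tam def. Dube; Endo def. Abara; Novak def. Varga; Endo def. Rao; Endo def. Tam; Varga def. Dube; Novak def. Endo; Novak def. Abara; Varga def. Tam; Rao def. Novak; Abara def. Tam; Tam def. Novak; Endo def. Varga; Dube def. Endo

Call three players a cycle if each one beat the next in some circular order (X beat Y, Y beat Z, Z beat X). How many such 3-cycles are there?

Win totals: Endo 4, Novak 3, Tam 3, Rao 2, Varga 3, Abara 3, Dube 3.
A player with w wins dominates both others in C(w,2) triples; summing gives 6 + 3 + 3 + 1 + 3 + 3 + 3 = 22 transitive triples.
Total triples C(7,3) = 35, so cyclic triples = 35 − 22 = 13.

13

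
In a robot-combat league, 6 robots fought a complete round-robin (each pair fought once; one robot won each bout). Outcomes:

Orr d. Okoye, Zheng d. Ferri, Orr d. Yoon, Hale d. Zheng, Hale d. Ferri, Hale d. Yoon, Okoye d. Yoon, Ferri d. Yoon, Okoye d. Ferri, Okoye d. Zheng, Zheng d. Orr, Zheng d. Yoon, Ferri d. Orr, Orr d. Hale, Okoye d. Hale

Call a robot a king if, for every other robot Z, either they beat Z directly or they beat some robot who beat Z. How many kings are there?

Yoon cannot reach Okoye, Hale, Ferri, Zheng, Orr in two steps.
Okoye reaches everyone (king).
Hale cannot reach Okoye in two steps.
Ferri cannot reach Zheng in two steps.
Zheng reaches everyone (king).
Orr reaches everyone (king).
Kings: Okoye, Zheng, Orr — 3.

3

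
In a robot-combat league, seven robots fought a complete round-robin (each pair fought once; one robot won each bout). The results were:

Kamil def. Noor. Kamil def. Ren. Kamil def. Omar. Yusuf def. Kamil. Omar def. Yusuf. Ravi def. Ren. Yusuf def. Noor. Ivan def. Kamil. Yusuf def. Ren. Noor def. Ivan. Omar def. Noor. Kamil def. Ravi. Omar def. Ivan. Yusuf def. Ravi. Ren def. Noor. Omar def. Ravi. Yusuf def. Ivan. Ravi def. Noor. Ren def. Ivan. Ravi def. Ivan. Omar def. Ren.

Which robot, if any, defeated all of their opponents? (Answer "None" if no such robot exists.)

Highest win total is Yusuf with 5 (out of 6 possible).
Yusuf lost to Omar, so no robot went undefeated.

None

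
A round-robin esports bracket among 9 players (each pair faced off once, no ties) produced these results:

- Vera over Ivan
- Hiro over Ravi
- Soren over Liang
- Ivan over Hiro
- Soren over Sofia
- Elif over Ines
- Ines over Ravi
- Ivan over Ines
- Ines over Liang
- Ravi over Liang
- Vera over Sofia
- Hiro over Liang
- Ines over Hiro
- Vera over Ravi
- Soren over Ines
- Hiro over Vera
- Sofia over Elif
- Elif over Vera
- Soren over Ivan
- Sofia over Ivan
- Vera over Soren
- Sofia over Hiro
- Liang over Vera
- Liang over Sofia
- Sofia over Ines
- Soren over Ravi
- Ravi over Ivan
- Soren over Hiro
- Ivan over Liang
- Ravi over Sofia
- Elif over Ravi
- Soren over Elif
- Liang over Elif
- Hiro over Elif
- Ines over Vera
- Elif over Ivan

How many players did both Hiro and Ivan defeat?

Hiro beat: Ravi, Elif, Liang, Vera.
Ivan beat: Hiro, Ines, Liang.
Both beat: Liang — 1.

1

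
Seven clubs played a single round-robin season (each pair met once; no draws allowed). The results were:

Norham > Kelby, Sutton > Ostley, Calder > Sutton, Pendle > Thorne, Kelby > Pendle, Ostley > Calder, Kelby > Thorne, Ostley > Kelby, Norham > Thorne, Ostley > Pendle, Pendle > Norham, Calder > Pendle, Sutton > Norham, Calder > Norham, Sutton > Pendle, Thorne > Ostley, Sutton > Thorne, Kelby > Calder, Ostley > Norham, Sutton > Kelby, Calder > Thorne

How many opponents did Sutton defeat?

5

Sutton's results: beat Thorne, Pendle, Kelby, Norham, Ostley; lost to Calder.
That is 5 wins.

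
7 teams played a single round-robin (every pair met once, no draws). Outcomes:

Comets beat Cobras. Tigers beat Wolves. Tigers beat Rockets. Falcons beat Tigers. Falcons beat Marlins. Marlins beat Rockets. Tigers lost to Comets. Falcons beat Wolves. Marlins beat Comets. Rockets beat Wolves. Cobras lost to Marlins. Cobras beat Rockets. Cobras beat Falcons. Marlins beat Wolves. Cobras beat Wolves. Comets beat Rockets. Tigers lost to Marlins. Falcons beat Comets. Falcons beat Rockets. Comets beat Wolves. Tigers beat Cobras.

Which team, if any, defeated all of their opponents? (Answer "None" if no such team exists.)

Highest win total is Marlins with 5 (out of 6 possible).
Marlins lost to Falcons, so no team went undefeated.

None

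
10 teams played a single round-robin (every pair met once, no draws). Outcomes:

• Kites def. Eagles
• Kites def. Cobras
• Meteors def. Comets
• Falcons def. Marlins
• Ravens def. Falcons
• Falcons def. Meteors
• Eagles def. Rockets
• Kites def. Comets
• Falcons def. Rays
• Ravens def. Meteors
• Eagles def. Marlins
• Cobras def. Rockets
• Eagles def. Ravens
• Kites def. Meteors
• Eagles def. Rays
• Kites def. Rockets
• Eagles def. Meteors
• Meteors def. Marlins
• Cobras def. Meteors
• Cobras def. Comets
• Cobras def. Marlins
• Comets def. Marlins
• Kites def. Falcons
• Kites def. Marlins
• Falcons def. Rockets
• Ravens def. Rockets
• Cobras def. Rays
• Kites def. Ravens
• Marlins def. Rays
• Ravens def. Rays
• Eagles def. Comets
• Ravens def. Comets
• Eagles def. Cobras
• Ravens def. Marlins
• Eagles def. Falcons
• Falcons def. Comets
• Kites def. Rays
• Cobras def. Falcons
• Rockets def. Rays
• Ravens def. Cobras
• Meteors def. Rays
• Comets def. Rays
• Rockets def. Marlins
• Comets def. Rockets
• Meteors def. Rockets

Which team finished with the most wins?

Kites

Win totals: Rockets 2, Meteors 4, Cobras 6, Falcons 5, Marlins 1, Ravens 7, Eagles 8, Comets 3, Kites 9, Rays 0.
Kites leads with 9 wins (next highest: 8).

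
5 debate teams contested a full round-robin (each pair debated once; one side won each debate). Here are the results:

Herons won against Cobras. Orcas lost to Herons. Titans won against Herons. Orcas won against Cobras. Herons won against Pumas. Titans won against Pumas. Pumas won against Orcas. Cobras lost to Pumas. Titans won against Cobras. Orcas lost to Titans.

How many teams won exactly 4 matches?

1

Win totals: Cobras 0, Pumas 2, Titans 4, Orcas 1, Herons 3.
Exactly 4: Titans — 1 team.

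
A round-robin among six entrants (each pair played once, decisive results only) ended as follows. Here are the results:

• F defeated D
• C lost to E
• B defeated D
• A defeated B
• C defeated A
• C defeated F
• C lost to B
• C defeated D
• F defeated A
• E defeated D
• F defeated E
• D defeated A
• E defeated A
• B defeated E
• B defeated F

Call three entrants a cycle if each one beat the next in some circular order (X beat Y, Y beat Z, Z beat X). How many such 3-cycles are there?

5

Win totals: A 1, B 4, C 3, D 1, E 3, F 3.
An entrant with w wins dominates both others in C(w,2) triples; summing gives 0 + 6 + 3 + 0 + 3 + 3 = 15 transitive triples.
Total triples C(6,3) = 20, so cyclic triples = 20 − 15 = 5.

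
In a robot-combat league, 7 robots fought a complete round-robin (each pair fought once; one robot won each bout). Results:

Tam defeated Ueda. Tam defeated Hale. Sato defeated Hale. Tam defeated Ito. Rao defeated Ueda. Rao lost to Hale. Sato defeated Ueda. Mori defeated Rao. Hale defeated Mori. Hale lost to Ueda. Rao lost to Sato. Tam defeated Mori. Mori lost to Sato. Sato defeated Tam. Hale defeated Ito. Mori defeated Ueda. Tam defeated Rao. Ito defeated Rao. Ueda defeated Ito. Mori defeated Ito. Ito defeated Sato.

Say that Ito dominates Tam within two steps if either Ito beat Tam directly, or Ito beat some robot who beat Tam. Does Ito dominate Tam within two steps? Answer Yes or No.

Ito did not beat Tam directly.
Ito beat Rao, Sato. Of those, Sato beat Tam.

Yes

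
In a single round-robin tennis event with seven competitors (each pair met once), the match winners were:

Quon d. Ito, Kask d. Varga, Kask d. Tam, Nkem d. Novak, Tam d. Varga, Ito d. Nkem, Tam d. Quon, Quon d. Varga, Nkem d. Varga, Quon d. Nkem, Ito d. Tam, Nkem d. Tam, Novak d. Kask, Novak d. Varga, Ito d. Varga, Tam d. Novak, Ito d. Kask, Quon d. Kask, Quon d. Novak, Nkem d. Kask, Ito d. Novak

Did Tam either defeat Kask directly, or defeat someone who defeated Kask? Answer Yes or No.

Yes

Tam did not beat Kask directly.
Tam beat Varga, Novak, Quon. Of those, Novak beat Kask.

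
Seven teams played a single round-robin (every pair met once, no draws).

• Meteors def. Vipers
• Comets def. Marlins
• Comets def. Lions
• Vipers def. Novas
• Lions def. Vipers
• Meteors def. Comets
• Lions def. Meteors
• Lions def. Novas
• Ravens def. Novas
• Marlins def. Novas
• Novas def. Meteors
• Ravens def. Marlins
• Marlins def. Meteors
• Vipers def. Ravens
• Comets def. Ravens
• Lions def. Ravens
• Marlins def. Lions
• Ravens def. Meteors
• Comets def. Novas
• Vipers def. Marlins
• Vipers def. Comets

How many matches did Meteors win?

Meteors' results: beat Comets, Vipers; lost to Marlins, Lions, Ravens, Novas.
That is 2 wins.

2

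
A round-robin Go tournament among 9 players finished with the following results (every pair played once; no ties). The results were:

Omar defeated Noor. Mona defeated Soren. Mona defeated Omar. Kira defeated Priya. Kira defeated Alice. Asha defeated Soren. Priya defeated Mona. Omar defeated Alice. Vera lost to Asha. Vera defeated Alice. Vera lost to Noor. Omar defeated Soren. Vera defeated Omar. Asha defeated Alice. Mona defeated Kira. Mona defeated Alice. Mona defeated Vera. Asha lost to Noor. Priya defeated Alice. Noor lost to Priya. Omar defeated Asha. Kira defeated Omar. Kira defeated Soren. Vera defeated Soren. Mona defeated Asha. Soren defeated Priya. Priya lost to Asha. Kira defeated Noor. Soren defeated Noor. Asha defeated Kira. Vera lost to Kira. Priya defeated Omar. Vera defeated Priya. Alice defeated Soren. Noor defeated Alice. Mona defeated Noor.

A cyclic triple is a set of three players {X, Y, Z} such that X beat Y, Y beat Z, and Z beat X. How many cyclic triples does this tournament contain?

Win totals: Kira 6, Mona 7, Alice 1, Priya 4, Omar 4, Vera 4, Noor 3, Soren 2, Asha 5.
A player with w wins dominates both others in C(w,2) triples; summing gives 15 + 21 + 0 + 6 + 6 + 6 + 3 + 1 + 10 = 68 transitive triples.
Total triples C(9,3) = 84, so cyclic triples = 84 − 68 = 16.

16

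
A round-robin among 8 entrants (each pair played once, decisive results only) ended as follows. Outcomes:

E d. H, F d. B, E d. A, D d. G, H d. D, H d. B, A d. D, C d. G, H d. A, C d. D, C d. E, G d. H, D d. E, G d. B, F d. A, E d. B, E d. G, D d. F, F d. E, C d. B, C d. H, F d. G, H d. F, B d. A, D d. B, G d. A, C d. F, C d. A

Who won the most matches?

Win totals: A 1, B 1, C 7, D 4, E 4, F 4, G 3, H 4.
C leads with 7 wins (next highest: 4).

C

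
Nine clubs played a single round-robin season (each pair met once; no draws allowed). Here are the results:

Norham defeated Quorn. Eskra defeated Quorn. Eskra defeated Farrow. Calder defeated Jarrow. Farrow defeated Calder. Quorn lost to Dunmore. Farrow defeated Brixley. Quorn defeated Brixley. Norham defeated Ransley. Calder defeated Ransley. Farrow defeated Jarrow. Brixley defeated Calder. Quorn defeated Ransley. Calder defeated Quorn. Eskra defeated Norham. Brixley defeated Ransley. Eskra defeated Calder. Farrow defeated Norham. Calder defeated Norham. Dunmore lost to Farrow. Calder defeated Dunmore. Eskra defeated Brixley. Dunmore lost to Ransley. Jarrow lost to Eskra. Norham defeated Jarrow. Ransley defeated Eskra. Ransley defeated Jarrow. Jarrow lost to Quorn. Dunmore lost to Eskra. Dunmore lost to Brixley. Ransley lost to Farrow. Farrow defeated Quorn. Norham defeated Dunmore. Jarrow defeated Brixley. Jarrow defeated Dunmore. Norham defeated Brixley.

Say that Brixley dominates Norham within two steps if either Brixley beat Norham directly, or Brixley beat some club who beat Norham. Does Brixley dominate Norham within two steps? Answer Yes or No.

Brixley did not beat Norham directly.
Brixley beat Dunmore, Ransley, Calder. Of those, Calder beat Norham.

Yes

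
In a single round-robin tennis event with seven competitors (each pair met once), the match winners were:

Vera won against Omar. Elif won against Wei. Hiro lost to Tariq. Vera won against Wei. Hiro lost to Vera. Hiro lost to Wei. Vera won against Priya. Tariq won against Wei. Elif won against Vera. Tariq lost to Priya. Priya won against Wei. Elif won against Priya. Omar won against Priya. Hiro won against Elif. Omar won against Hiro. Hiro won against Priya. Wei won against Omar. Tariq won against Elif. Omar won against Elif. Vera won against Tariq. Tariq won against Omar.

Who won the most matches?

Vera

Win totals: Tariq 4, Elif 3, Vera 5, Omar 3, Priya 2, Hiro 2, Wei 2.
Vera leads with 5 wins (next highest: 4).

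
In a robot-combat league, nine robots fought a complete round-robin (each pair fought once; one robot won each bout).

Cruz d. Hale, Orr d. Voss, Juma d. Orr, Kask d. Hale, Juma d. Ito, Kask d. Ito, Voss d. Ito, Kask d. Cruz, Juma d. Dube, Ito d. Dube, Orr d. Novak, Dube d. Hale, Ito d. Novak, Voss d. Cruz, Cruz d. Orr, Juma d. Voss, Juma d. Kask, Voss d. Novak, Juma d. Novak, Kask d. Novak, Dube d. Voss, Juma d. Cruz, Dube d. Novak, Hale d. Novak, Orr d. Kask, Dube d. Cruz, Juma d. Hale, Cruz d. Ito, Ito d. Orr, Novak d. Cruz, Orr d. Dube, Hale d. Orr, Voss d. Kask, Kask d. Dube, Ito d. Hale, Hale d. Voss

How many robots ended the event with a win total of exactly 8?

Win totals: Kask 5, Ito 4, Hale 3, Novak 1, Cruz 3, Voss 4, Dube 4, Juma 8, Orr 4.
Exactly 8: Juma — 1 robot.

1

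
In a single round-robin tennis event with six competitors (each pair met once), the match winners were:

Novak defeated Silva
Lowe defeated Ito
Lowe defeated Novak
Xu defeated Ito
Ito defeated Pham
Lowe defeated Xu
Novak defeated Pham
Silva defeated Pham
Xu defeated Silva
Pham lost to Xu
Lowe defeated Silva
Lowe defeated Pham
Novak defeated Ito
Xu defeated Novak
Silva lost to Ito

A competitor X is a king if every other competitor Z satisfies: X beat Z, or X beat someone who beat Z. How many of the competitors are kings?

Pham cannot reach Lowe, Novak, Ito, Xu, Silva in two steps.
Lowe reaches everyone (king).
Novak cannot reach Lowe, Xu in two steps.
Ito cannot reach Lowe, Novak, Xu in two steps.
Xu cannot reach Lowe in two steps.
Silva cannot reach Lowe, Novak, Ito, Xu in two steps.
Kings: Lowe — 1.

1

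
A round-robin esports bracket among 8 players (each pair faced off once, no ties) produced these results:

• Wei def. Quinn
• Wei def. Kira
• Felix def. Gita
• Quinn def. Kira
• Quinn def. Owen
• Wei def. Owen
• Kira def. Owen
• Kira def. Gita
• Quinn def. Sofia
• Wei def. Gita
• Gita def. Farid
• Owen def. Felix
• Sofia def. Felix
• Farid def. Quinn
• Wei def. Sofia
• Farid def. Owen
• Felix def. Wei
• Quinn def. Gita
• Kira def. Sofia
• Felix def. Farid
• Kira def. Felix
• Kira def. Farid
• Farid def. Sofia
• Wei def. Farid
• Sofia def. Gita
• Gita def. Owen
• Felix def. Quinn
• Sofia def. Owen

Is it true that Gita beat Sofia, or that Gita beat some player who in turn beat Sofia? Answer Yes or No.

Gita did not beat Sofia directly.
Gita beat Owen, Farid. Of those, Farid beat Sofia.

Yes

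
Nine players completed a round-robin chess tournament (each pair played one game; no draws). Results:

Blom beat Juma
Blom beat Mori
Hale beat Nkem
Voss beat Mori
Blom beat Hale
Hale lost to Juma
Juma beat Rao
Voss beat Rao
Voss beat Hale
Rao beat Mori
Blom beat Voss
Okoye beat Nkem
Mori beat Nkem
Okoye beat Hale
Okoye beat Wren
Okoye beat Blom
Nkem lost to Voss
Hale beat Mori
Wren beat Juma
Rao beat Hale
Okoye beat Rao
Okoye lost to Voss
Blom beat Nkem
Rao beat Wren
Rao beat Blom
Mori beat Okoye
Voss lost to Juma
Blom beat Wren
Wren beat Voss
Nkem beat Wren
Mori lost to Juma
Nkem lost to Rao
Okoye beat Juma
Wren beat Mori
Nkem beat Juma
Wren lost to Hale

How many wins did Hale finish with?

Hale's results: beat Wren, Nkem, Mori; lost to Juma, Okoye, Voss, Blom, Rao.
That is 3 wins.

3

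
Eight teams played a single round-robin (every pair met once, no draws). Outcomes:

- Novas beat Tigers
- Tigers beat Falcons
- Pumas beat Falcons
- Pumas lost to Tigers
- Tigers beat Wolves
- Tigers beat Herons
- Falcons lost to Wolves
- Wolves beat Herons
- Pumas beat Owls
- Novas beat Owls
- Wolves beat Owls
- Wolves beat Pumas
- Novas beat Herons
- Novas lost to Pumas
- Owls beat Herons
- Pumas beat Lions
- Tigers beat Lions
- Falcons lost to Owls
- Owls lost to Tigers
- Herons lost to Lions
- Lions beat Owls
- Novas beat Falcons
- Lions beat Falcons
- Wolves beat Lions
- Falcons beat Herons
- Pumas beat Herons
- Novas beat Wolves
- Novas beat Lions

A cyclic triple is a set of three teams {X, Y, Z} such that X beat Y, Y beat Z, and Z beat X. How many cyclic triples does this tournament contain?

2

Win totals: Wolves 5, Novas 6, Herons 0, Owls 2, Falcons 1, Pumas 5, Lions 3, Tigers 6.
A team with w wins dominates both others in C(w,2) triples; summing gives 10 + 15 + 0 + 1 + 0 + 10 + 3 + 15 = 54 transitive triples.
Total triples C(8,3) = 56, so cyclic triples = 56 − 54 = 2.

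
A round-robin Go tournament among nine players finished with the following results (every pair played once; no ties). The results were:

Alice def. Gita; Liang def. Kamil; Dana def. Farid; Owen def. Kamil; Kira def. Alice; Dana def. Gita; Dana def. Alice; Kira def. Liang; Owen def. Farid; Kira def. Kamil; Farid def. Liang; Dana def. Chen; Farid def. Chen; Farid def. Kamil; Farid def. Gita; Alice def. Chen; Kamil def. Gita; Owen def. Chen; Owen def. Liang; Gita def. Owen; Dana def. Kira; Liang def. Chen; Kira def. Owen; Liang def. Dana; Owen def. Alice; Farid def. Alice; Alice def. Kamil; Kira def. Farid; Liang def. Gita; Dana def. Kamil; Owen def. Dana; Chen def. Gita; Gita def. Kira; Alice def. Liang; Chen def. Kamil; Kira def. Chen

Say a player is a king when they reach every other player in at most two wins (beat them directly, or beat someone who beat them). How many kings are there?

Alice cannot reach Farid in two steps.
Dana reaches everyone (king).
Liang reaches everyone (king).
Kamil cannot reach Alice, Dana, Liang, Farid, Chen in two steps.
Kira reaches everyone (king).
Owen reaches everyone (king).
Gita reaches everyone (king).
Farid reaches everyone (king).
Chen cannot reach Alice, Dana, Liang, Farid in two steps.
Kings: Dana, Liang, Kira, Owen, Gita, Farid — 6.

6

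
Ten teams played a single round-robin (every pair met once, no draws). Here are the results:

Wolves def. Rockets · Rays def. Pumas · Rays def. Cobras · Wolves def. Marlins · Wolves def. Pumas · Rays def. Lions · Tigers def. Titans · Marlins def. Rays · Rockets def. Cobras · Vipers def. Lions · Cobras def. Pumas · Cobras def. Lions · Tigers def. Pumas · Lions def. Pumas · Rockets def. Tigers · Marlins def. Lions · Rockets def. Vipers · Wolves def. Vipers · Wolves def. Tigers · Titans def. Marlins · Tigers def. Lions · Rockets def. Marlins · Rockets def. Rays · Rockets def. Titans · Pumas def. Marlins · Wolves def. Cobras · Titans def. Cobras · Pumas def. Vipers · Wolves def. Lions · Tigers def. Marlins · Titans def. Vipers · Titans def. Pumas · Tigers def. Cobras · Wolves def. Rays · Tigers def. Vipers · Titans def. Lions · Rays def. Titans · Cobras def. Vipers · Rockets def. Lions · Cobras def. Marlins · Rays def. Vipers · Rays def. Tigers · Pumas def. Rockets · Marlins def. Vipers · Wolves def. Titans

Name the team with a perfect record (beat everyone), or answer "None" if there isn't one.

Wolves

Wolves has 9 wins out of 9 opponents — a perfect record.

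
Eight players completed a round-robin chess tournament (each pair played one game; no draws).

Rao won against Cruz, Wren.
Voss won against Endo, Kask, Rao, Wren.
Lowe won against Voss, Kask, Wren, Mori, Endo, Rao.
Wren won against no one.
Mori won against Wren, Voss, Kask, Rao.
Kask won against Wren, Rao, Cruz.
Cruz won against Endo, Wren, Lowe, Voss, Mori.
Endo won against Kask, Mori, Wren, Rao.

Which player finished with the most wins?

Lowe

Win totals: Endo 4, Voss 4, Kask 3, Cruz 5, Wren 0, Mori 4, Rao 2, Lowe 6.
Lowe leads with 6 wins (next highest: 5).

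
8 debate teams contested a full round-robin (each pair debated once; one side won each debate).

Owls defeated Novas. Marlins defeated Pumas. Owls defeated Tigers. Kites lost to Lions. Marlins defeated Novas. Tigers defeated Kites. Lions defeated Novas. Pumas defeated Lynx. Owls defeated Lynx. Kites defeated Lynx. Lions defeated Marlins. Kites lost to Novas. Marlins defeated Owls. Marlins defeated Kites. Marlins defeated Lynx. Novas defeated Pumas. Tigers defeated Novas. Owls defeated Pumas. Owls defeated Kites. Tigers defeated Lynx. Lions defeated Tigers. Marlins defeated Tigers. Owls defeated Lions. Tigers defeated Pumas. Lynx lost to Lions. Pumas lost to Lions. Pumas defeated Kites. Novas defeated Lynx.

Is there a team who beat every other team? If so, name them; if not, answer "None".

Highest win total is Owls with 6 (out of 7 possible).
Owls lost to Marlins, so no team went undefeated.

None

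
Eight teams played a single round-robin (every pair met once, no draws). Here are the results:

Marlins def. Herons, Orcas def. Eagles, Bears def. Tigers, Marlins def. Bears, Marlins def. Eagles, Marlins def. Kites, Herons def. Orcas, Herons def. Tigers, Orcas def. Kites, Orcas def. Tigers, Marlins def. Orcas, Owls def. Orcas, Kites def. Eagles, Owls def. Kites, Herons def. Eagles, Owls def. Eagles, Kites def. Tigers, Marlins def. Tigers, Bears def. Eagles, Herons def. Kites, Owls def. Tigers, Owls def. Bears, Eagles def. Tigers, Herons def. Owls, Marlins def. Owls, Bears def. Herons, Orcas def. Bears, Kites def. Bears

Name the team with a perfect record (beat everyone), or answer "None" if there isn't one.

Marlins has 7 wins out of 7 opponents — a perfect record.

Marlins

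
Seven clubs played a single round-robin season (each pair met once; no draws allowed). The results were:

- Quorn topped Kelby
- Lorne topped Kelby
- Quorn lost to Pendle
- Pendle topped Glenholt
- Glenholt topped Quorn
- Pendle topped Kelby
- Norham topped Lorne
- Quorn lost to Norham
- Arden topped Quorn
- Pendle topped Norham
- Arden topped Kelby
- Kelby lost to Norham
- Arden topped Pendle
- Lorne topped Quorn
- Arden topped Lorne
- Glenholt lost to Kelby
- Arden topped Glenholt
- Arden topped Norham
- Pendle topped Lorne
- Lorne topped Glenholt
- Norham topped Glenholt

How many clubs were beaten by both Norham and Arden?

Norham beat: Kelby, Quorn, Glenholt, Lorne.
Arden beat: Pendle, Kelby, Norham, Quorn, Glenholt, Lorne.
Both beat: Kelby, Quorn, Glenholt, Lorne — 4.

4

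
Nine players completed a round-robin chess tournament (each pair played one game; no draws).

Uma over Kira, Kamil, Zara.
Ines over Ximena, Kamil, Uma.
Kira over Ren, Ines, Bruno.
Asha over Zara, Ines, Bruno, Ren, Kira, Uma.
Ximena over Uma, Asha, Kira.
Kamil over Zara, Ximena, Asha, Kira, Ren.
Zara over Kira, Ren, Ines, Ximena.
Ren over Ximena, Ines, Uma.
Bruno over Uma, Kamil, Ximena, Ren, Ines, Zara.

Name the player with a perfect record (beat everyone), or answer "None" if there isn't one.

None

Highest win total is Bruno with 6 (out of 8 possible).
Bruno lost to Kira, Asha, so no player went undefeated.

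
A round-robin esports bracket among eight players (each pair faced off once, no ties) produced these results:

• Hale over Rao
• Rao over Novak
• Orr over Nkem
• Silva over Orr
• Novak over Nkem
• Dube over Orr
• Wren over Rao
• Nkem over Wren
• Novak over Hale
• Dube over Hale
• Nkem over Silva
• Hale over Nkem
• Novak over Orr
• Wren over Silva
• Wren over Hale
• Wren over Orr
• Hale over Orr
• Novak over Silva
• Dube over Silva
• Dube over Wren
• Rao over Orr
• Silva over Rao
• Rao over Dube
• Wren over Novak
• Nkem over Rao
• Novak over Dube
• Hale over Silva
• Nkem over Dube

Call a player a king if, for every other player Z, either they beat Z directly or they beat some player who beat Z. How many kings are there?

6

Hale reaches everyone (king).
Silva cannot reach Hale, Wren in two steps.
Nkem reaches everyone (king).
Rao reaches everyone (king).
Orr cannot reach Hale, Novak in two steps.
Wren reaches everyone (king).
Novak reaches everyone (king).
Dube reaches everyone (king).
Kings: Hale, Nkem, Rao, Wren, Novak, Dube — 6.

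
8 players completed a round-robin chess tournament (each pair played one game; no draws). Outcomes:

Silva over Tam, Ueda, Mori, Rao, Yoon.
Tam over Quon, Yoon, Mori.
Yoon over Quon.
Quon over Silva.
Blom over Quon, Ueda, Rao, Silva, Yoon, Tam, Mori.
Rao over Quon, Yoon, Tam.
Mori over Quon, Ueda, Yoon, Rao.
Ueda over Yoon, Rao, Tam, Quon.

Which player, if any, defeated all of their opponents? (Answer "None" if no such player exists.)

Blom

Blom has 7 wins out of 7 opponents — a perfect record.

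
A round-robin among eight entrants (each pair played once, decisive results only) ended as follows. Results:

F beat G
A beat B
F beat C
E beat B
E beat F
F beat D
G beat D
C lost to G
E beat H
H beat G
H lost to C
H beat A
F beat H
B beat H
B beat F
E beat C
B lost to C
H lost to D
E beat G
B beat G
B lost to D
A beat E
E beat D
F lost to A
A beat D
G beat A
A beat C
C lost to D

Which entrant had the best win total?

E

Win totals: A 5, B 3, C 2, D 3, E 6, F 4, G 3, H 2.
E leads with 6 wins (next highest: 5).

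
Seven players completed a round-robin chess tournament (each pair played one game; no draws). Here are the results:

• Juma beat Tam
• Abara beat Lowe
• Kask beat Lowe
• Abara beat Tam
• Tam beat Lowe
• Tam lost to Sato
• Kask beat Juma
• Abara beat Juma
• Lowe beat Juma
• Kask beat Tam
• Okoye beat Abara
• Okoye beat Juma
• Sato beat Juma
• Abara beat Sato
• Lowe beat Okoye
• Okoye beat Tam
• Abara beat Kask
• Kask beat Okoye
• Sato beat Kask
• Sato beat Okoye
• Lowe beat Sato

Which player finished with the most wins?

Abara

Win totals: Okoye 3, Sato 4, Abara 5, Juma 1, Kask 4, Lowe 3, Tam 1.
Abara leads with 5 wins (next highest: 4).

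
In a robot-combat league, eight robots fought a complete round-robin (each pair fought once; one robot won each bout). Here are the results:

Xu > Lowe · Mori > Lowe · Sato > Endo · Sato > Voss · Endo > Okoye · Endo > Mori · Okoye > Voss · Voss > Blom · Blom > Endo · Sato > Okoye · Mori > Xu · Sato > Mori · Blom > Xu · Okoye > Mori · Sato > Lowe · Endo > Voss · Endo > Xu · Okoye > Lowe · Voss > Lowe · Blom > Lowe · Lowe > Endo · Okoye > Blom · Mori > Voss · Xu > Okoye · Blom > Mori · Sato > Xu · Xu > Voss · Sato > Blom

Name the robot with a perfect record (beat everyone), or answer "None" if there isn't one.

Sato

Sato has 7 wins out of 7 opponents — a perfect record.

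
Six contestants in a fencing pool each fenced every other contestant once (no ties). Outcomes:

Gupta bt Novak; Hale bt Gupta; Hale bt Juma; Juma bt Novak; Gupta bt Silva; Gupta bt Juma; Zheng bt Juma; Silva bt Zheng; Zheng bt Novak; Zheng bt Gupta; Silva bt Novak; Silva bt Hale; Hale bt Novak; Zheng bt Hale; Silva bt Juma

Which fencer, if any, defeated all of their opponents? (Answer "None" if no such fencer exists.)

None

Highest win total is Zheng with 4 (out of 5 possible).
Zheng lost to Silva, so no fencer went undefeated.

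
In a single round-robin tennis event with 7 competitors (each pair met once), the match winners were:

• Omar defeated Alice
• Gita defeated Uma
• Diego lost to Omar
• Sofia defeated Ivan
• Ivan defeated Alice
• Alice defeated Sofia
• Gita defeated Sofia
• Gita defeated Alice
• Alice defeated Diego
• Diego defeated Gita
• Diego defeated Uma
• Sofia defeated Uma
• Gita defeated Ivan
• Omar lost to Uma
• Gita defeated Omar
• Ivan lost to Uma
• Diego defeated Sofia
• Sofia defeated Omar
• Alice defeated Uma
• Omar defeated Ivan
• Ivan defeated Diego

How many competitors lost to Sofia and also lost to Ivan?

0

Sofia beat: Omar, Uma, Ivan.
Ivan beat: Diego, Alice.
No one was beaten by both.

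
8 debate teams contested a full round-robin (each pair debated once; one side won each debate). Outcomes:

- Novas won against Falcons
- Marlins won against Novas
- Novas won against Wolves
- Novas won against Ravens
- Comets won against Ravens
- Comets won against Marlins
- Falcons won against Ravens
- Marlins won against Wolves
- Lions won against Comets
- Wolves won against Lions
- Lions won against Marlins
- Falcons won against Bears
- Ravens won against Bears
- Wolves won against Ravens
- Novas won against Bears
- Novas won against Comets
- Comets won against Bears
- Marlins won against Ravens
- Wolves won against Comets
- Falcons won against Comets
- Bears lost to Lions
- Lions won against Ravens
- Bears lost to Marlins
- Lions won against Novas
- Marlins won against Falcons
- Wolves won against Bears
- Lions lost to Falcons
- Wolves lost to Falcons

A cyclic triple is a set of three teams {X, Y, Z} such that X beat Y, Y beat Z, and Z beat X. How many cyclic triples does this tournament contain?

7

Win totals: Novas 5, Bears 0, Ravens 1, Marlins 5, Falcons 5, Wolves 4, Comets 3, Lions 5.
A team with w wins dominates both others in C(w,2) triples; summing gives 10 + 0 + 0 + 10 + 10 + 6 + 3 + 10 = 49 transitive triples.
Total triples C(8,3) = 56, so cyclic triples = 56 − 49 = 7.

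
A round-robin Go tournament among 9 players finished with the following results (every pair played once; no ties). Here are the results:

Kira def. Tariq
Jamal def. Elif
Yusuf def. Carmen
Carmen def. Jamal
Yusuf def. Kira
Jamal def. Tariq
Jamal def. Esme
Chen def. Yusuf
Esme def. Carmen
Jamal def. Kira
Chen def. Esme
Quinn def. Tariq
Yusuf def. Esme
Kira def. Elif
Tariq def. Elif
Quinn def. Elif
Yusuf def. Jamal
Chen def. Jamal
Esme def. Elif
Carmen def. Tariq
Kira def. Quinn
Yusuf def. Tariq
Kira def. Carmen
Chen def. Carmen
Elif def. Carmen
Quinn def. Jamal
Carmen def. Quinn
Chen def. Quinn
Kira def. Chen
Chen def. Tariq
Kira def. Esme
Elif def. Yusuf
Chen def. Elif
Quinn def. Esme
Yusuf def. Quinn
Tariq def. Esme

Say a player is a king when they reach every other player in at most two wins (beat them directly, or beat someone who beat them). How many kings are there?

Quinn cannot reach Chen in two steps.
Carmen cannot reach Chen, Yusuf in two steps.
Elif cannot reach Chen in two steps.
Chen reaches everyone (king).
Tariq cannot reach Quinn, Chen, Jamal, Kira in two steps.
Yusuf reaches everyone (king).
Jamal reaches everyone (king).
Esme cannot reach Chen, Kira in two steps.
Kira reaches everyone (king).
Kings: Chen, Yusuf, Jamal, Kira — 4.

4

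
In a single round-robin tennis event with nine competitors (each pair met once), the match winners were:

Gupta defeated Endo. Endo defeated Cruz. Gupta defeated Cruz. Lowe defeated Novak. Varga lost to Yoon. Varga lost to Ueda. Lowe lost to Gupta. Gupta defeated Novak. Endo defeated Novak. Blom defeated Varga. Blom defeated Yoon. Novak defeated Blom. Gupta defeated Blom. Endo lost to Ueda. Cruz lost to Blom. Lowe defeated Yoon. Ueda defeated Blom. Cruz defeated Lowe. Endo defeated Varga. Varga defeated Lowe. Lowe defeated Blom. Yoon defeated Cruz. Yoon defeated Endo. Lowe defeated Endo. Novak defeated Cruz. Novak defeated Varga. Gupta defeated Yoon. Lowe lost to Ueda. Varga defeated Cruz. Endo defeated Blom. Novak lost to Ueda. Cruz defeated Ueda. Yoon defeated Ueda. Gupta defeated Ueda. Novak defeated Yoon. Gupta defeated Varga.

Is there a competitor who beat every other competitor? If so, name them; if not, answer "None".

Gupta

Gupta has 8 wins out of 8 opponents — a perfect record.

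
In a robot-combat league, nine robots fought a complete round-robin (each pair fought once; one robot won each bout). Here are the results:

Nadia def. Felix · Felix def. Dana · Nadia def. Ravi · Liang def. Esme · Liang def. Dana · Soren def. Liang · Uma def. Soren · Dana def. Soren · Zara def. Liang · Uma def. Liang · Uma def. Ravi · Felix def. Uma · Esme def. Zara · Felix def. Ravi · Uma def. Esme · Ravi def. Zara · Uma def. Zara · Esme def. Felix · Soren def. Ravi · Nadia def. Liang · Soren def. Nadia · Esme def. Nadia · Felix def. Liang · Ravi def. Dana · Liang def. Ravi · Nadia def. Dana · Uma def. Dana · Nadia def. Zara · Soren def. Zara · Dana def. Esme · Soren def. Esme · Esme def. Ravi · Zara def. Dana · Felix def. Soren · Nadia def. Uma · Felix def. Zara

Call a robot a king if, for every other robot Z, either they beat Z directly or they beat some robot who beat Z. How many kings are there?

Felix reaches everyone (king).
Soren reaches everyone (king).
Liang cannot reach Uma in two steps.
Dana cannot reach Uma in two steps.
Ravi cannot reach Felix, Nadia, Uma in two steps.
Zara cannot reach Felix, Nadia, Uma in two steps.
Esme reaches everyone (king).
Nadia reaches everyone (king).
Uma reaches everyone (king).
Kings: Felix, Soren, Esme, Nadia, Uma — 5.

5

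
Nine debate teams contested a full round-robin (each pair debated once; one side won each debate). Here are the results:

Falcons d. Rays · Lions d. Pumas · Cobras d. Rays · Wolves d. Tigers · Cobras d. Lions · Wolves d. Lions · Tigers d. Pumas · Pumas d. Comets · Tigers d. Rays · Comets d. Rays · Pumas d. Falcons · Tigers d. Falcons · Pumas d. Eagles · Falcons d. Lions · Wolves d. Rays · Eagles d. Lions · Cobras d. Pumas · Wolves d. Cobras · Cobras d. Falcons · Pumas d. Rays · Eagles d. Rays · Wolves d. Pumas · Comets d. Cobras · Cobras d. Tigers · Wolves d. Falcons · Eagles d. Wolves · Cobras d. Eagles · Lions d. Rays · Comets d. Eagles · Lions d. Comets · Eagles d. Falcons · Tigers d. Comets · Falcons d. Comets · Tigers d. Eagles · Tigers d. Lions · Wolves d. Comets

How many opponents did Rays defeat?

Rays' results: beat no one; lost to Tigers, Comets, Pumas, Lions, Falcons, Eagles, Wolves, Cobras.
That is 0 wins.

0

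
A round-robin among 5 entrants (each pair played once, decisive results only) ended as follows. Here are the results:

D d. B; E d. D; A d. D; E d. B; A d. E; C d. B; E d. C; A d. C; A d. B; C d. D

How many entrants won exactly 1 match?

Win totals: A 4, B 0, C 2, D 1, E 3.
Exactly 1: D — 1 entrant.

1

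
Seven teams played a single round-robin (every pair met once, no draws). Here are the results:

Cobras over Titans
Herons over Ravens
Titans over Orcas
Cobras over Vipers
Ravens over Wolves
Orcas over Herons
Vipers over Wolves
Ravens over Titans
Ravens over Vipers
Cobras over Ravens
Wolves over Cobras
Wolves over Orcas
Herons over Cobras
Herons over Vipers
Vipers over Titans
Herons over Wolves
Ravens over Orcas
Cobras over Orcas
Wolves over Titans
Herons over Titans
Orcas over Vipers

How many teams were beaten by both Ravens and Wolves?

2

Ravens beat: Vipers, Titans, Orcas, Wolves.
Wolves beat: Cobras, Titans, Orcas.
Both beat: Titans, Orcas — 2.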